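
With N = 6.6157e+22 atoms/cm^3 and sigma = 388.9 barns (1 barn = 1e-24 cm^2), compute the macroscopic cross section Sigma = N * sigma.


Sigma = N * sigma_barns * 1e-24
Sigma = 6.6157e+22 * 388.9 * 1e-24
Sigma = 25.728 /cm

25.728


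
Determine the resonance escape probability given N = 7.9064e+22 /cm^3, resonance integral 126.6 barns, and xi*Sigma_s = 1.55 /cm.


p = exp(-N * I * 1e-24 / (xi*Sigma_s))
p = exp(-7.9064e+22 * 126.6 * 1e-24 / 1.55)
p = 0.0015683

0.0015683


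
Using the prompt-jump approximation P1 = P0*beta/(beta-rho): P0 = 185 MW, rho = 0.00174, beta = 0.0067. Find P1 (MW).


P1/P0 = beta / (beta - rho)
P1/P0 = 0.0067 / (0.0067 - 0.00174) = 1.350806
P1 = 185 * 1.350806 = 249.90 MW

249.90


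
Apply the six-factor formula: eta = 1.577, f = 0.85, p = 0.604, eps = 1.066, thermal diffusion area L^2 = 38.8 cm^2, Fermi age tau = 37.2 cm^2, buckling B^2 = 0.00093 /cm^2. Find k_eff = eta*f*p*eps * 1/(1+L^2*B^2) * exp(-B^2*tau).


k_inf = eta*f*p*eps = 1.577*0.85*0.604*1.066 = 0.8630675
P_TNL = 1/(1 + L^2*B^2) = 1/(1 + 38.8*0.00093) = 0.9651727
P_FNL = exp(-B^2*tau) = exp(-0.00093*37.2) = 0.9659956
k_eff = k_inf * P_TNL * P_FNL = 0.8630675 * 0.9651727 * 0.9659956
k_eff = 0.80468

0.80468


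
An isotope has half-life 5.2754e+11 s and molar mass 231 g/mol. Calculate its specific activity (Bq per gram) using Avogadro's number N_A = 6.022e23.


lambda = ln(2) / t_half = ln(2) / 5.2754e+11 = 1.313923e-12 /s
SA = lambda * N_A / M
SA = 1.313923e-12 * 6.022e23 / 231
SA = 3.4253e+09 Bq/g

3.4253e+09


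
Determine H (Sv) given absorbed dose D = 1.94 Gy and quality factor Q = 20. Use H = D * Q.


H = D * Q
H = 1.94 * 20
H = 38.800 Sv

38.800


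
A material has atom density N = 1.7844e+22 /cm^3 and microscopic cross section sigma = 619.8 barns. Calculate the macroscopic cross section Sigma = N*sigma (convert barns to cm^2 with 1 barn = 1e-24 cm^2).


Sigma = N * sigma_barns * 1e-24
Sigma = 1.7844e+22 * 619.8 * 1e-24
Sigma = 11.060 /cm

11.060


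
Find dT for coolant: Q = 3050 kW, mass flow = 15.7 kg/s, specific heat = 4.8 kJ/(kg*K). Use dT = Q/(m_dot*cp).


dT = Q / (m_dot * cp)
dT = 3050 / (15.7 * 4.8)
dT = 40.472 C

40.472


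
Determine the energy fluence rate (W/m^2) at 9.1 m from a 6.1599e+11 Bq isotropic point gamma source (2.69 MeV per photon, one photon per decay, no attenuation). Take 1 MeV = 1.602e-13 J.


psi = A * E * 1.602e-13 / (4*pi*r^2)
psi = 6.1599e+11 * 2.69 * 1.602e-13 / (4*pi*9.1^2)
psi = 2.5509e-04 W/m^2

2.5509e-04


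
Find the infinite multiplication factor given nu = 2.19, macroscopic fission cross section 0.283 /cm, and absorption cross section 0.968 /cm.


k_inf = nu * Sigma_f / Sigma_a
k_inf = 2.19 * 0.283 / 0.968
k_inf = 0.64026

0.64026


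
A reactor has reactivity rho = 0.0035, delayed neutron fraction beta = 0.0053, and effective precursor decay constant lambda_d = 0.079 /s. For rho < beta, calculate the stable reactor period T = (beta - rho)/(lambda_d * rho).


T = (beta - rho) / (lambda_d * rho)
T = (0.0053 - 0.0035) / (0.079 * 0.0035)
T = 6.5099 s

6.5099


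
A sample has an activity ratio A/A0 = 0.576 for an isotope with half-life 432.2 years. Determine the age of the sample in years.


lambda = ln(2) / t_half = ln(2) / 432.2 = 0.001603765 /yr
t = -ln(A/A0) / lambda
t = -ln(0.576) / 0.001603765
t = 343.97 yr

343.97


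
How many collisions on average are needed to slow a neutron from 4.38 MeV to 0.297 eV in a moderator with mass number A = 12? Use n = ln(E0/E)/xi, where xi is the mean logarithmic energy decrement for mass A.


xi = 1 + (A-1)^2/(2A)*ln((A-1)/(A+1)) = 0.1577690 (for A = 12)
n = ln(E0/E) / xi
n = ln(4.38e6 / 0.297) / 0.1577690
n = ln(1.474747e+07) / 0.1577690 = 104.63

104.63


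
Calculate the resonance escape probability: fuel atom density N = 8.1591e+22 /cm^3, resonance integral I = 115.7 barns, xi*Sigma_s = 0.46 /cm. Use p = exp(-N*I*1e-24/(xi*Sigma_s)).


p = exp(-N * I * 1e-24 / (xi*Sigma_s))
p = exp(-8.1591e+22 * 115.7 * 1e-24 / 0.46)
p = 1.2231e-09

1.2231e-09


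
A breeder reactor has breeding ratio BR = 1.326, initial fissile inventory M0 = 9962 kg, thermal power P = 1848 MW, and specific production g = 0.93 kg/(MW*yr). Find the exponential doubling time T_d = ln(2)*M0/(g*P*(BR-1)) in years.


Breeding gain G = BR - 1 = 1.326 - 1 = 0.326
Fissile production rate = g * P * G = 0.93 * 1848 * 0.326 = 560.27664 kg/yr
T_d = ln(2) * M0 / (g * P * G)
T_d = ln(2) * 9962 / 560.27664 = 12.325 yr

12.325


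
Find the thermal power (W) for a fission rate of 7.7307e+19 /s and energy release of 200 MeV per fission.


P = fission_rate * E_MeV * 1.602e-13
P = 7.7307e+19 * 200 * 1.602e-13
P = 2.4769e+09 W

2.4769e+09


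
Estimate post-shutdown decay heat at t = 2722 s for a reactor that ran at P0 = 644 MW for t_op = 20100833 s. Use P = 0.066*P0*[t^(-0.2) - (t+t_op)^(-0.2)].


P/P0 = 0.066 * [t^(-0.2) - (t + t_op)^(-0.2)]
P/P0 = 0.066 * [2722^(-0.2) - (2722 + 20100833)^(-0.2)]
P/P0 = 0.066 * [0.2055997 - 0.03462146] = 0.01128456
P = 644 * 0.01128456 = 7.2673 MW

7.2673


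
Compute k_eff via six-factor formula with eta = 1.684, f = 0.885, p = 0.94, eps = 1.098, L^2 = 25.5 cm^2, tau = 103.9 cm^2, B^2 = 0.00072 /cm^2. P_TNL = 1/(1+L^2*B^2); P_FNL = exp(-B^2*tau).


k_inf = eta*f*p*eps = 1.684*0.885*0.94*1.098 = 1.538210
P_TNL = 1/(1 + L^2*B^2) = 1/(1 + 25.5*0.00072) = 0.9819710
P_FNL = exp(-B^2*tau) = exp(-0.00072*103.9) = 0.9279216
k_eff = k_inf * P_TNL * P_FNL = 1.538210 * 0.9819710 * 0.9279216
k_eff = 1.4016

1.4016


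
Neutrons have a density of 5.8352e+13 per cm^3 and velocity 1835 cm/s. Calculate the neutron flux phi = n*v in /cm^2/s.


phi = n * v
phi = 5.8352e+13 * 1835
phi = 1.0708e+17 /cm^2/s

1.0708e+17


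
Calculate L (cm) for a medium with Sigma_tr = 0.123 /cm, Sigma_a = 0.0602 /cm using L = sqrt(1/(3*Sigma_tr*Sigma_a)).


D = 1 / (3 * Sigma_tr) = 1 / (3 * 0.123) = 2.710027 cm
L = sqrt(D / Sigma_a)
L = sqrt(2.710027 / 0.0602)
L = 6.7095 cm

6.7095


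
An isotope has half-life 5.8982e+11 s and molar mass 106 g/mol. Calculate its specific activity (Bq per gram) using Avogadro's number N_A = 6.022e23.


lambda = ln(2) / t_half = ln(2) / 5.8982e+11 = 1.175184e-12 /s
SA = lambda * N_A / M
SA = 1.175184e-12 * 6.022e23 / 106
SA = 6.6764e+09 Bq/g

6.6764e+09


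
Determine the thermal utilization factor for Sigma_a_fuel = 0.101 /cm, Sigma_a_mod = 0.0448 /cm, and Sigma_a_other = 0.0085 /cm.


f = Sigma_a_fuel / (Sigma_a_fuel + Sigma_a_mod + Sigma_a_other)
f = 0.101 / (0.101 + 0.0448 + 0.0085)
f = 0.65457

0.65457


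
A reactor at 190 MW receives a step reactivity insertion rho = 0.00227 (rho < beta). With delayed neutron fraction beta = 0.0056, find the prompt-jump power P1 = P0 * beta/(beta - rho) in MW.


P1/P0 = beta / (beta - rho)
P1/P0 = 0.0056 / (0.0056 - 0.00227) = 1.681682
P1 = 190 * 1.681682 = 319.52 MW

319.52


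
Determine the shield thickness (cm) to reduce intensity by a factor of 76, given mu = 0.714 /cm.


x = ln(factor) / mu
x = ln(76) / 0.714
x = 6.0655 cm

6.0655


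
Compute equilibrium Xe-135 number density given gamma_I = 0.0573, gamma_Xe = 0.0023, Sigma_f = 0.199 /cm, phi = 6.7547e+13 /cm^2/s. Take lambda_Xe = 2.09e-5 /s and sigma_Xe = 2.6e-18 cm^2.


Xe_eq = (gamma_I + gamma_Xe) * Sigma_f * phi / (lambda_Xe + sigma_Xe * phi)
Numerator = (0.0573 + 0.0023) * 0.199 * 6.7547e+13 = 8.011344e+11
Denominator = 2.09e-5 + 2.6e-18 * 6.7547e+13 = 1.965222e-04
Xe_eq = 8.011344e+11 / 1.965222e-04 = 4.0766e+15 /cm^3

4.0766e+15


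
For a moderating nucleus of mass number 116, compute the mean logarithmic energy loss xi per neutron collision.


xi = 1 + (A-1)^2/(2A) * ln((A-1)/(A+1))
xi = 1 + (116-1)^2/(2*116) * ln((116-1)/(116 +1))
xi = 0.017143

0.017143


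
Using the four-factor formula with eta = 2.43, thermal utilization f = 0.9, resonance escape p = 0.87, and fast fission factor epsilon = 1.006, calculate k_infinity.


k_inf = eta * f * p * epsilon
k_inf = 2.43 * 0.9 * 0.87 * 1.006
k_inf = 1.9141

1.9141


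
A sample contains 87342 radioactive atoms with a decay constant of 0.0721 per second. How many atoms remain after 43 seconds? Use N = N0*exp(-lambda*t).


N = N0 * exp(-lambda * t)
N = 87342 * exp(-0.0721 * 43)
N = 3933.5

3933.5


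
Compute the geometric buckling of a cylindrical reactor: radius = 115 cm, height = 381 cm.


B^2 = (2.405/R)^2 + (pi/H)^2
B^2 = (2.405/115)^2 + (pi/381)^2
B^2 = 5.0535e-04 /cm^2

5.0535e-04


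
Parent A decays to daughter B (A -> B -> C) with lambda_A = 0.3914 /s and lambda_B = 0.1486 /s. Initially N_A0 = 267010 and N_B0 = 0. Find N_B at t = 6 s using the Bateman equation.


N_B(t) = lambda_A * N_A0 / (lambda_B - lambda_A) * [exp(-lambda_A*t) - exp(-lambda_B*t)]
exp(-0.3914*6) = 0.09552188; exp(-0.1486*6) = 0.4099992
N_B = 0.3914 * 267010 / (0.1486 - 0.3914) * (0.09552188 - 0.4099992)
N_B = 135360

135360


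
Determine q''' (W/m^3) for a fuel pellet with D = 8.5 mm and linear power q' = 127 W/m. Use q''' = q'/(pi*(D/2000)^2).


r = D / 2 / 1000 = 8.5 / 2 / 1000 = 0.00425 m
q''' = q' / (pi * r^2)
q''' = 127 / (pi * 0.00425^2)
q''' = 2.2381e+06 W/m^3

2.2381e+06


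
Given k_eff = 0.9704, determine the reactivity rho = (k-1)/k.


rho = (k_eff - 1) / k_eff
rho = (0.9704 - 1) / 0.9704
rho = -0.030503

-0.030503


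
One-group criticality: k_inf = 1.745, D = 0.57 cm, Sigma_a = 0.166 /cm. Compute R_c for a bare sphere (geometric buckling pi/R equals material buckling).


L^2 = D / Sigma_a = 0.57 / 0.166 = 3.433735 cm^2
B_m^2 = (k_inf - 1) / L^2 = (1.745 - 1) / 3.433735 = 0.2169649 /cm^2
For a bare sphere: B_g = pi/R, so R_c = pi / sqrt(B_m^2)
R_c = pi / sqrt(0.2169649) = 6.7446 cm

6.7446


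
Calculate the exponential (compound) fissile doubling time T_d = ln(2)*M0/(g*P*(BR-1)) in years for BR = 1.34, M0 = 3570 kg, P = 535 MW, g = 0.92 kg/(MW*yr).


Breeding gain G = BR - 1 = 1.34 - 1 = 0.34
Fissile production rate = g * P * G = 0.92 * 535 * 0.34 = 167.348 kg/yr
T_d = ln(2) * M0 / (g * P * G)
T_d = ln(2) * 3570 / 167.348 = 14.787 yr

14.787


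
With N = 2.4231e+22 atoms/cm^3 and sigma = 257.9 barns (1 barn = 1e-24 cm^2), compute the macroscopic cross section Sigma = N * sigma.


Sigma = N * sigma_barns * 1e-24
Sigma = 2.4231e+22 * 257.9 * 1e-24
Sigma = 6.2492 /cm

6.2492


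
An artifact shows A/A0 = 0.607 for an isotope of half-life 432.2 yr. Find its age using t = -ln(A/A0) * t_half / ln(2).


lambda = ln(2) / t_half = ln(2) / 432.2 = 0.001603765 /yr
t = -ln(A/A0) / lambda
t = -ln(0.607) / 0.001603765
t = 311.28 yr

311.28


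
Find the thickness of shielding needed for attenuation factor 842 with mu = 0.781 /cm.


x = ln(factor) / mu
x = ln(842) / 0.781
x = 8.6246 cm

8.6246


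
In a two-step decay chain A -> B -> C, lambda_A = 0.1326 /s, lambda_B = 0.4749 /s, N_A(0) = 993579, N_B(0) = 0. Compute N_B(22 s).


N_B(t) = lambda_A * N_A0 / (lambda_B - lambda_A) * [exp(-lambda_A*t) - exp(-lambda_B*t)]
exp(-0.1326*22) = 0.05408491; exp(-0.4749*22) = 2.901203e-05
N_B = 0.1326 * 993579 / (0.4749 - 0.1326) * (0.05408491 - 2.901203e-05)
N_B = 20806

20806


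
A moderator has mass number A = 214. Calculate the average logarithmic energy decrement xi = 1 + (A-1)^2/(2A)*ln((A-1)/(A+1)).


xi = 1 + (A-1)^2/(2A) * ln((A-1)/(A+1))
xi = 1 + (214-1)^2/(2*214) * ln((214-1)/(214 +1))
xi = 0.0093167

0.0093167


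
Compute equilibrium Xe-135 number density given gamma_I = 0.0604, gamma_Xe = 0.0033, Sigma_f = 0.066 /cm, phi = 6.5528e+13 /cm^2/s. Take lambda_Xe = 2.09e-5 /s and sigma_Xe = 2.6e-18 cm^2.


Xe_eq = (gamma_I + gamma_Xe) * Sigma_f * phi / (lambda_Xe + sigma_Xe * phi)
Numerator = (0.0604 + 0.0033) * 0.066 * 6.5528e+13 = 2.754928e+11
Denominator = 2.09e-5 + 2.6e-18 * 6.5528e+13 = 1.912728e-04
Xe_eq = 2.754928e+11 / 1.912728e-04 = 1.4403e+15 /cm^3

1.4403e+15


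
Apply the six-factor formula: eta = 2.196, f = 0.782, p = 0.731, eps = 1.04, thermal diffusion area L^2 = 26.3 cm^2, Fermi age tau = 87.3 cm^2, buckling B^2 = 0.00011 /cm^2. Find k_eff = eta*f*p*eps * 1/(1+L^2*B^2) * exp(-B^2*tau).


k_inf = eta*f*p*eps = 2.196*0.782*0.731*1.04 = 1.305539
P_TNL = 1/(1 + L^2*B^2) = 1/(1 + 26.3*0.00011) = 0.9971153
P_FNL = exp(-B^2*tau) = exp(-0.00011*87.3) = 0.9904430
k_eff = k_inf * P_TNL * P_FNL = 1.305539 * 0.9971153 * 0.9904430
k_eff = 1.2893

1.2893


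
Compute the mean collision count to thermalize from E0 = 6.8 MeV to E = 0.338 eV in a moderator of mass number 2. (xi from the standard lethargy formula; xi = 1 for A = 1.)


xi = 1 + (A-1)^2/(2A)*ln((A-1)/(A+1)) = 0.7253469 (for A = 2)
n = ln(E0/E) / xi
n = ln(6.8e6 / 0.338) / 0.7253469
n = ln(2.011834e+07) / 0.7253469 = 23.185

23.185


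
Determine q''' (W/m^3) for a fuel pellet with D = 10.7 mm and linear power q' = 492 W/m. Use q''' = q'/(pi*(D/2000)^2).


r = D / 2 / 1000 = 10.7 / 2 / 1000 = 0.00535 m
q''' = q' / (pi * r^2)
q''' = 492 / (pi * 0.00535^2)
q''' = 5.4715e+06 W/m^3

5.4715e+06


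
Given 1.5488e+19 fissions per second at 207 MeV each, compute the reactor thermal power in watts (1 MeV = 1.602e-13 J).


P = fission_rate * E_MeV * 1.602e-13
P = 1.5488e+19 * 207 * 1.602e-13
P = 5.1360e+08 W

5.1360e+08


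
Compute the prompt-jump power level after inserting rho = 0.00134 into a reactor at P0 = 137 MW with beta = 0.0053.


P1/P0 = beta / (beta - rho)
P1/P0 = 0.0053 / (0.0053 - 0.00134) = 1.338384
P1 = 137 * 1.338384 = 183.36 MW

183.36


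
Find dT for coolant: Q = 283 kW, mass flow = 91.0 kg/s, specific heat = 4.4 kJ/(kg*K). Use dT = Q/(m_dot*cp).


dT = Q / (m_dot * cp)
dT = 283 / (91.0 * 4.4)
dT = 0.70679 C

0.70679


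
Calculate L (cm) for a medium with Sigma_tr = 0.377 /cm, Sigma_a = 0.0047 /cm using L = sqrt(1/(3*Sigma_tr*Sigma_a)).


D = 1 / (3 * Sigma_tr) = 1 / (3 * 0.377) = 0.8841733 cm
L = sqrt(D / Sigma_a)
L = sqrt(0.8841733 / 0.0047)
L = 13.716 cm

13.716


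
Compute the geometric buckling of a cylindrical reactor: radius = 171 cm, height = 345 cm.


B^2 = (2.405/R)^2 + (pi/H)^2
B^2 = (2.405/171)^2 + (pi/345)^2
B^2 = 2.8073e-04 /cm^2

2.8073e-04


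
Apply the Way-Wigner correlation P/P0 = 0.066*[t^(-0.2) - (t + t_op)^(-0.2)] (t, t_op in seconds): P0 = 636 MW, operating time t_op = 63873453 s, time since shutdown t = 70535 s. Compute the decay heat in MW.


P/P0 = 0.066 * [t^(-0.2) - (t + t_op)^(-0.2)]
P/P0 = 0.066 * [70535^(-0.2) - (70535 + 63873453)^(-0.2)]
P/P0 = 0.066 * [0.1072307 - 0.02746882] = 0.005264284
P = 636 * 0.005264284 = 3.3481 MW

3.3481


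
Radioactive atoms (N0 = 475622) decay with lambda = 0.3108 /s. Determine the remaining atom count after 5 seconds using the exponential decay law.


N = N0 * exp(-lambda * t)
N = 475622 * exp(-0.3108 * 5)
N = 100547

100547


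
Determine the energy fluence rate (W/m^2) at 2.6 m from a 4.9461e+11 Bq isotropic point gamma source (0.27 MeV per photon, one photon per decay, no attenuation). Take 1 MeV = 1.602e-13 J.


psi = A * E * 1.602e-13 / (4*pi*r^2)
psi = 4.9461e+11 * 0.27 * 1.602e-13 / (4*pi*2.6^2)
psi = 2.5184e-04 W/m^2

2.5184e-04


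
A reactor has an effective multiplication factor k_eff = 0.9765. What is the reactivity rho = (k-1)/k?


rho = (k_eff - 1) / k_eff
rho = (0.9765 - 1) / 0.9765
rho = -0.024066

-0.024066


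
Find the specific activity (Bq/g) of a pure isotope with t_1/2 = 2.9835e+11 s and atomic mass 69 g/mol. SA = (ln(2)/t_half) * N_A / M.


lambda = ln(2) / t_half = ln(2) / 2.9835e+11 = 2.323269e-12 /s
SA = lambda * N_A / M
SA = 2.323269e-12 * 6.022e23 / 69
SA = 2.0276e+10 Bq/g

2.0276e+10


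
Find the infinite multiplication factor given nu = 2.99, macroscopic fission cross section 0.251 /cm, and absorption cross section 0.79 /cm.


k_inf = nu * Sigma_f / Sigma_a
k_inf = 2.99 * 0.251 / 0.79
k_inf = 0.94999

0.94999


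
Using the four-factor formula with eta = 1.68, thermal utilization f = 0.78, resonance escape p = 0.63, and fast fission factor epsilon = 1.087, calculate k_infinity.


k_inf = eta * f * p * epsilon
k_inf = 1.68 * 0.78 * 0.63 * 1.087
k_inf = 0.89738

0.89738


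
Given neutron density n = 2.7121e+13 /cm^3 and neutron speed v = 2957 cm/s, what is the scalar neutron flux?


phi = n * v
phi = 2.7121e+13 * 2957
phi = 8.0197e+16 /cm^2/s

8.0197e+16


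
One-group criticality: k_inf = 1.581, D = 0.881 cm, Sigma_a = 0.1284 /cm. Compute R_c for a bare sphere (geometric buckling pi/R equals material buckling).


L^2 = D / Sigma_a = 0.881 / 0.1284 = 6.861371 cm^2
B_m^2 = (k_inf - 1) / L^2 = (1.581 - 1) / 6.861371 = 0.08467695 /cm^2
For a bare sphere: B_g = pi/R, so R_c = pi / sqrt(B_m^2)
R_c = pi / sqrt(0.08467695) = 10.796 cm

10.796


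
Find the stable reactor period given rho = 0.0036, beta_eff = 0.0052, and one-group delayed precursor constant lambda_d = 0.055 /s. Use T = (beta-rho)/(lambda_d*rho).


T = (beta - rho) / (lambda_d * rho)
T = (0.0052 - 0.0036) / (0.055 * 0.0036)
T = 8.0808 s

8.0808


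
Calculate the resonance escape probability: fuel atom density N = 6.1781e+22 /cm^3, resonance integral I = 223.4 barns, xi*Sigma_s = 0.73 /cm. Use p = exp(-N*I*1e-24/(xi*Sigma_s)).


p = exp(-N * I * 1e-24 / (xi*Sigma_s))
p = exp(-6.1781e+22 * 223.4 * 1e-24 / 0.73)
p = 6.1508e-09

6.1508e-09


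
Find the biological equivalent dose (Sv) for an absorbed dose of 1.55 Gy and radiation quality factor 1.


H = D * Q
H = 1.55 * 1
H = 1.5500 Sv

1.5500


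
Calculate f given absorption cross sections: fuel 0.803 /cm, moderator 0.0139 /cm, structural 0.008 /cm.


f = Sigma_a_fuel / (Sigma_a_fuel + Sigma_a_mod + Sigma_a_other)
f = 0.803 / (0.803 + 0.0139 + 0.008)
f = 0.97345

0.97345


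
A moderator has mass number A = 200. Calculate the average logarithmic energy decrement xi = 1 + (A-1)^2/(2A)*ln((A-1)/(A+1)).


xi = 1 + (A-1)^2/(2A) * ln((A-1)/(A+1))
xi = 1 + (200-1)^2/(2*200) * ln((200-1)/(200 +1))
xi = 0.0099667

0.0099667


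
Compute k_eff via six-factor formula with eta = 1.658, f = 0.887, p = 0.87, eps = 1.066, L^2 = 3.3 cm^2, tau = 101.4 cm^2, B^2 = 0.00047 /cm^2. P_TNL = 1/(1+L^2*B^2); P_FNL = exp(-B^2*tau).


k_inf = eta*f*p*eps = 1.658*0.887*0.87*1.066 = 1.363907
P_TNL = 1/(1 + L^2*B^2) = 1/(1 + 3.3*0.00047) = 0.9984514
P_FNL = exp(-B^2*tau) = exp(-0.00047*101.4) = 0.9534598
k_eff = k_inf * P_TNL * P_FNL = 1.363907 * 0.9984514 * 0.9534598
k_eff = 1.2984

1.2984


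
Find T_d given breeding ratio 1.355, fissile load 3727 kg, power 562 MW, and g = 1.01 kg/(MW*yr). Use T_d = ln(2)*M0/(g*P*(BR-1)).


Breeding gain G = BR - 1 = 1.355 - 1 = 0.355
Fissile production rate = g * P * G = 1.01 * 562 * 0.355 = 201.5051 kg/yr
T_d = ln(2) * M0 / (g * P * G)
T_d = ln(2) * 3727 / 201.5051 = 12.820 yr

12.820


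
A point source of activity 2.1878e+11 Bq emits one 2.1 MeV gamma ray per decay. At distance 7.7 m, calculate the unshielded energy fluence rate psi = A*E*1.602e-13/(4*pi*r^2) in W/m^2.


psi = A * E * 1.602e-13 / (4*pi*r^2)
psi = 2.1878e+11 * 2.1 * 1.602e-13 / (4*pi*7.7^2)
psi = 9.8787e-05 W/m^2

9.8787e-05


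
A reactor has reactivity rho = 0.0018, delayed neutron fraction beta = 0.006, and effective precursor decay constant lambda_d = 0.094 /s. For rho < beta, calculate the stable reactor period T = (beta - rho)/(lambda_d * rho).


T = (beta - rho) / (lambda_d * rho)
T = (0.006 - 0.0018) / (0.094 * 0.0018)
T = 24.823 s

24.823


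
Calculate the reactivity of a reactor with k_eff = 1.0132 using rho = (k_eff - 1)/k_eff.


rho = (k_eff - 1) / k_eff
rho = (1.0132 - 1) / 1.0132
rho = 0.013028

0.013028


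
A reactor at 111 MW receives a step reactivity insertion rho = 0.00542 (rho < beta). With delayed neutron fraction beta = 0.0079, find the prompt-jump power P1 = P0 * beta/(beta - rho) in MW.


P1/P0 = beta / (beta - rho)
P1/P0 = 0.0079 / (0.0079 - 0.00542) = 3.185484
P1 = 111 * 3.185484 = 353.59 MW

353.59


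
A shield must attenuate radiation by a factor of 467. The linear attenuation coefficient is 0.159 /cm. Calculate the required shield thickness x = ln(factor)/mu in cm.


x = ln(factor) / mu
x = ln(467) / 0.159
x = 38.656 cm

38.656


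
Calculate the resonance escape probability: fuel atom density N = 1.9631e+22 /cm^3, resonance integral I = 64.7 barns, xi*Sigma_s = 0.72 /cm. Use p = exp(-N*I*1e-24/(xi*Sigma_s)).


p = exp(-N * I * 1e-24 / (xi*Sigma_s))
p = exp(-1.9631e+22 * 64.7 * 1e-24 / 0.72)
p = 0.17135

0.17135


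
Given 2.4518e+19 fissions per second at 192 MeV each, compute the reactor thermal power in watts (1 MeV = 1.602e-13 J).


P = fission_rate * E_MeV * 1.602e-13
P = 2.4518e+19 * 192 * 1.602e-13
P = 7.5413e+08 W

7.5413e+08


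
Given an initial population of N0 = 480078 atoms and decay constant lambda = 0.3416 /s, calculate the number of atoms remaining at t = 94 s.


N = N0 * exp(-lambda * t)
N = 480078 * exp(-0.3416 * 94)
N = 5.4443e-09

5.4443e-09


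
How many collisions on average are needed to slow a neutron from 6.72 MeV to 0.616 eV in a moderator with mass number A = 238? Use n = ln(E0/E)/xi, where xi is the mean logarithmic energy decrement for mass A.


xi = 1 + (A-1)^2/(2A)*ln((A-1)/(A+1)) = 0.008379872 (for A = 238)
n = ln(E0/E) / xi
n = ln(6.72e6 / 0.616) / 0.008379872
n = ln(1.090909e+07) / 0.008379872 = 1933.8

1933.8


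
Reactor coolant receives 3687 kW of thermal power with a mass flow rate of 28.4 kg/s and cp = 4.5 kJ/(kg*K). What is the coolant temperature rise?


dT = Q / (m_dot * cp)
dT = 3687 / (28.4 * 4.5)
dT = 28.850 C

28.850


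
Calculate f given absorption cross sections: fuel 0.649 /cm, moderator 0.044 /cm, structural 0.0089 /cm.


f = Sigma_a_fuel / (Sigma_a_fuel + Sigma_a_mod + Sigma_a_other)
f = 0.649 / (0.649 + 0.044 + 0.0089)
f = 0.92463

0.92463


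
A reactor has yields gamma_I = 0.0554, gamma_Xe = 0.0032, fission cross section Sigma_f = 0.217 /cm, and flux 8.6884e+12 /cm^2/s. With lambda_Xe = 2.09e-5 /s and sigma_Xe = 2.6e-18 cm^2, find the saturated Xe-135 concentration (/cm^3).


Xe_eq = (gamma_I + gamma_Xe) * Sigma_f * phi / (lambda_Xe + sigma_Xe * phi)
Numerator = (0.0554 + 0.0032) * 0.217 * 8.6884e+12 = 1.104834e+11
Denominator = 2.09e-5 + 2.6e-18 * 8.6884e+12 = 4.348984e-05
Xe_eq = 1.104834e+11 / 4.348984e-05 = 2.5404e+15 /cm^3

2.5404e+15


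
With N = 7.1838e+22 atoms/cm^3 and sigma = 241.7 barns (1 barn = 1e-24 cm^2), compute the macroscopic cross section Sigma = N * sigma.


Sigma = N * sigma_barns * 1e-24
Sigma = 7.1838e+22 * 241.7 * 1e-24
Sigma = 17.363 /cm

17.363


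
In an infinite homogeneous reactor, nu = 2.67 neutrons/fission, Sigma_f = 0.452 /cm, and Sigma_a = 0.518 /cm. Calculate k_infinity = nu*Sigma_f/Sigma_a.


k_inf = nu * Sigma_f / Sigma_a
k_inf = 2.67 * 0.452 / 0.518
k_inf = 2.3298

2.3298


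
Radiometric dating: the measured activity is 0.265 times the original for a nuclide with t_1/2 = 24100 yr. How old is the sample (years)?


lambda = ln(2) / t_half = ln(2) / 24100 = 2.876129e-05 /yr
t = -ln(A/A0) / lambda
t = -ln(0.265) / 2.876129e-05
t = 46174 yr

46174


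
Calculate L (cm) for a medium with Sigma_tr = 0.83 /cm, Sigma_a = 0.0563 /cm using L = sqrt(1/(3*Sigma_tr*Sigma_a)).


D = 1 / (3 * Sigma_tr) = 1 / (3 * 0.83) = 0.4016064 cm
L = sqrt(D / Sigma_a)
L = sqrt(0.4016064 / 0.0563)
L = 2.6708 cm

2.6708


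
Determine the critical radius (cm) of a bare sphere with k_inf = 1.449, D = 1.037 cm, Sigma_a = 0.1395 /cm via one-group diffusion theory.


L^2 = D / Sigma_a = 1.037 / 0.1395 = 7.433692 cm^2
B_m^2 = (k_inf - 1) / L^2 = (1.449 - 1) / 7.433692 = 0.06040067 /cm^2
For a bare sphere: B_g = pi/R, so R_c = pi / sqrt(B_m^2)
R_c = pi / sqrt(0.06040067) = 12.783 cm

12.783


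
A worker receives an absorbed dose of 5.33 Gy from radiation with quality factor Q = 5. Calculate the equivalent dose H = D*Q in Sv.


H = D * Q
H = 5.33 * 5
H = 26.650 Sv

26.650


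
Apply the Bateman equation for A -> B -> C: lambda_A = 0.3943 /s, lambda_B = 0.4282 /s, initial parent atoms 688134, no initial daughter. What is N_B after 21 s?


N_B(t) = lambda_A * N_A0 / (lambda_B - lambda_A) * [exp(-lambda_A*t) - exp(-lambda_B*t)]
exp(-0.3943*21) = 2.534612e-04; exp(-0.4282*21) = 1.243762e-04
N_B = 0.3943 * 688134 / (0.4282 - 0.3943) * (2.534612e-04 - 1.243762e-04)
N_B = 1033.2

1033.2


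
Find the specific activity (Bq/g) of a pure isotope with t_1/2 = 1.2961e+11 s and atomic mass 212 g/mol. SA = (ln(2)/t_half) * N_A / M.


lambda = ln(2) / t_half = ln(2) / 1.2961e+11 = 5.347945e-12 /s
SA = lambda * N_A / M
SA = 5.347945e-12 * 6.022e23 / 212
SA = 1.5191e+10 Bq/g

1.5191e+10


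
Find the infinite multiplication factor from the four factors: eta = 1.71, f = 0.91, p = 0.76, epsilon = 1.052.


k_inf = eta * f * p * epsilon
k_inf = 1.71 * 0.91 * 0.76 * 1.052
k_inf = 1.2441

1.2441


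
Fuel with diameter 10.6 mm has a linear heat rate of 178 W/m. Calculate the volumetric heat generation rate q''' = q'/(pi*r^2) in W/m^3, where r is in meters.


r = D / 2 / 1000 = 10.6 / 2 / 1000 = 0.0053 m
q''' = q' / (pi * r^2)
q''' = 178 / (pi * 0.0053^2)
q''' = 2.0171e+06 W/m^3

2.0171e+06


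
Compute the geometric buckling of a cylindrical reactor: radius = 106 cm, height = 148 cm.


B^2 = (2.405/R)^2 + (pi/H)^2
B^2 = (2.405/106)^2 + (pi/148)^2
B^2 = 9.6536e-04 /cm^2

9.6536e-04


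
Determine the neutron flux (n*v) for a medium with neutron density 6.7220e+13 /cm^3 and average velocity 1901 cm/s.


phi = n * v
phi = 6.7220e+13 * 1901
phi = 1.2779e+17 /cm^2/s

1.2779e+17


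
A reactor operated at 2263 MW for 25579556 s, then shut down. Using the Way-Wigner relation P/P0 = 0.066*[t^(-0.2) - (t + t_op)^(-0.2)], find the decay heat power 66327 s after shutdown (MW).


P/P0 = 0.066 * [t^(-0.2) - (t + t_op)^(-0.2)]
P/P0 = 0.066 * [66327^(-0.2) - (66327 + 25579556)^(-0.2)]
P/P0 = 0.066 * [0.1085580 - 0.03297589] = 0.004988419
P = 2263 * 0.004988419 = 11.289 MW

11.289


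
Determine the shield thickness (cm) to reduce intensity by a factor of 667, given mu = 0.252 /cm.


x = ln(factor) / mu
x = ln(667) / 0.252
x = 25.805 cm

25.805


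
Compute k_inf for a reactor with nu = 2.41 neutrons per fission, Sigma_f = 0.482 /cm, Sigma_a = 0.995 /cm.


k_inf = nu * Sigma_f / Sigma_a
k_inf = 2.41 * 0.482 / 0.995
k_inf = 1.1675

1.1675


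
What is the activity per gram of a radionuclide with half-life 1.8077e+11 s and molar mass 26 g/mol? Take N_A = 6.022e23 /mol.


lambda = ln(2) / t_half = ln(2) / 1.8077e+11 = 3.834415e-12 /s
SA = lambda * N_A / M
SA = 3.834415e-12 * 6.022e23 / 26
SA = 8.8811e+10 Bq/g

8.8811e+10


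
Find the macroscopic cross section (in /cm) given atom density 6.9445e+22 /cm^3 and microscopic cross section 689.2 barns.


Sigma = N * sigma_barns * 1e-24
Sigma = 6.9445e+22 * 689.2 * 1e-24
Sigma = 47.861 /cm

47.861


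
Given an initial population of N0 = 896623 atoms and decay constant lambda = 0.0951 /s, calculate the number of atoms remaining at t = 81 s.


N = N0 * exp(-lambda * t)
N = 896623 * exp(-0.0951 * 81)
N = 404.76

404.76


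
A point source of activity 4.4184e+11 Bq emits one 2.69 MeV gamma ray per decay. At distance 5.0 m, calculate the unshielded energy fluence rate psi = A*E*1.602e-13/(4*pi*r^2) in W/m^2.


psi = A * E * 1.602e-13 / (4*pi*r^2)
psi = 4.4184e+11 * 2.69 * 1.602e-13 / (4*pi*5.0^2)
psi = 6.0608e-04 W/m^2

6.0608e-04


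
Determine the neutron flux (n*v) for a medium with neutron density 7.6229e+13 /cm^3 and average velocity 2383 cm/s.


phi = n * v
phi = 7.6229e+13 * 2383
phi = 1.8165e+17 /cm^2/s

1.8165e+17


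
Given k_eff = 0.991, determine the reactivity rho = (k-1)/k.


rho = (k_eff - 1) / k_eff
rho = (0.991 - 1) / 0.991
rho = -0.0090817

-0.0090817


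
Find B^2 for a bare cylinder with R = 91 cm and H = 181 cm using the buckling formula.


B^2 = (2.405/R)^2 + (pi/H)^2
B^2 = (2.405/91)^2 + (pi/181)^2
B^2 = 9.9973e-04 /cm^2

9.9973e-04


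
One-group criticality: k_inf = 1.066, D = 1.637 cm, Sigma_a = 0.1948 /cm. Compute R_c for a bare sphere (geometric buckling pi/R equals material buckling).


L^2 = D / Sigma_a = 1.637 / 0.1948 = 8.403491 cm^2
B_m^2 = (k_inf - 1) / L^2 = (1.066 - 1) / 8.403491 = 0.007853879 /cm^2
For a bare sphere: B_g = pi/R, so R_c = pi / sqrt(B_m^2)
R_c = pi / sqrt(0.007853879) = 35.449 cm

35.449


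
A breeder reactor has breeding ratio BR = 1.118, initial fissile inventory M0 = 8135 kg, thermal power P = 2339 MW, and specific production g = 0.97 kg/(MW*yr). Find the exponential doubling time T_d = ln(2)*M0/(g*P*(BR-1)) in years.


Breeding gain G = BR - 1 = 1.118 - 1 = 0.118
Fissile production rate = g * P * G = 0.97 * 2339 * 0.118 = 267.72194 kg/yr
T_d = ln(2) * M0 / (g * P * G)
T_d = ln(2) * 8135 / 267.72194 = 21.062 yr

21.062


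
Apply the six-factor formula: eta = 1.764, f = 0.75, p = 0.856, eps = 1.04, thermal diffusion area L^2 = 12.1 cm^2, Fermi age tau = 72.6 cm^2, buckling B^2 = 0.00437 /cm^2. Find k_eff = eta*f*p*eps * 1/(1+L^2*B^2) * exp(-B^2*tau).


k_inf = eta*f*p*eps = 1.764*0.75*0.856*1.04 = 1.177788
P_TNL = 1/(1 + L^2*B^2) = 1/(1 + 12.1*0.00437) = 0.9497786
P_FNL = exp(-B^2*tau) = exp(-0.00437*72.6) = 0.7281400
k_eff = k_inf * P_TNL * P_FNL = 1.177788 * 0.9497786 * 0.7281400
k_eff = 0.81452

0.81452


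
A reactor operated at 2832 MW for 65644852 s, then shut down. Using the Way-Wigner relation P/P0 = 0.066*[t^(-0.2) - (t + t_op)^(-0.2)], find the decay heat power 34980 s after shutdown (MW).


P/P0 = 0.066 * [t^(-0.2) - (t + t_op)^(-0.2)]
P/P0 = 0.066 * [34980^(-0.2) - (34980 + 65644852)^(-0.2)]
P/P0 = 0.066 * [0.1233775 - 0.02732207] = 0.006339658
P = 2832 * 0.006339658 = 17.954 MW

17.954


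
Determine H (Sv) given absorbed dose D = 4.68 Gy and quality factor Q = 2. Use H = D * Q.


H = D * Q
H = 4.68 * 2
H = 9.3600 Sv

9.3600


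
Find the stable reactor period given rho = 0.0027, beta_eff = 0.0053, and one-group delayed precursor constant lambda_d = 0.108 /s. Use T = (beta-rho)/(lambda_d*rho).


T = (beta - rho) / (lambda_d * rho)
T = (0.0053 - 0.0027) / (0.108 * 0.0027)
T = 8.9163 s

8.9163


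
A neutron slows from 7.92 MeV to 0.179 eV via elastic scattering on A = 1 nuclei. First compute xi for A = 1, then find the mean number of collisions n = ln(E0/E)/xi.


xi = 1 + (A-1)^2/(2A)*ln((A-1)/(A+1)) = 1 (for A = 1)
n = ln(E0/E) / xi
n = ln(7.92e6 / 0.179) / 1
n = ln(4.424581e+07) / 1 = 17.605

17.605


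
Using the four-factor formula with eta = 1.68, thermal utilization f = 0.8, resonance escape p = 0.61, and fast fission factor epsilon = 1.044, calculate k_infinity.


k_inf = eta * f * p * epsilon
k_inf = 1.68 * 0.8 * 0.61 * 1.044
k_inf = 0.85591

0.85591


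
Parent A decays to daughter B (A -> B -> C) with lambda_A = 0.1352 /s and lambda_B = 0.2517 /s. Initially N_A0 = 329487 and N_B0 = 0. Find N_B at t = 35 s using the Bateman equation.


N_B(t) = lambda_A * N_A0 / (lambda_B - lambda_A) * [exp(-lambda_A*t) - exp(-lambda_B*t)]
exp(-0.1352*35) = 0.008808836; exp(-0.2517*35) = 1.493079e-04
N_B = 0.1352 * 329487 / (0.2517 - 0.1352) * (0.008808836 - 1.493079e-04)
N_B = 3311.2

3311.2


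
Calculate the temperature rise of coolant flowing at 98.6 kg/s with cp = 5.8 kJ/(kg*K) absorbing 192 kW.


dT = Q / (m_dot * cp)
dT = 192 / (98.6 * 5.8)
dT = 0.33573 C

0.33573


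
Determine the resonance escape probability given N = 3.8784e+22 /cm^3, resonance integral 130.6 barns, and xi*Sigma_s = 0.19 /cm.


p = exp(-N * I * 1e-24 / (xi*Sigma_s))
p = exp(-3.8784e+22 * 130.6 * 1e-24 / 0.19)
p = 2.6436e-12

2.6436e-12


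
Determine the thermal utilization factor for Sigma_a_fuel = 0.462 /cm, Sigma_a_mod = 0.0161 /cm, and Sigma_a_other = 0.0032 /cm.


f = Sigma_a_fuel / (Sigma_a_fuel + Sigma_a_mod + Sigma_a_other)
f = 0.462 / (0.462 + 0.0161 + 0.0032)
f = 0.95990

0.95990


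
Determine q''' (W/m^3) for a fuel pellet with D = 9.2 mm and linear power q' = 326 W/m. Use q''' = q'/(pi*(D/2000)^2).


r = D / 2 / 1000 = 9.2 / 2 / 1000 = 0.0046 m
q''' = q' / (pi * r^2)
q''' = 326 / (pi * 0.0046^2)
q''' = 4.9040e+06 W/m^3

4.9040e+06


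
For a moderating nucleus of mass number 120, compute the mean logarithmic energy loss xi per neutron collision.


xi = 1 + (A-1)^2/(2A) * ln((A-1)/(A+1))
xi = 1 + (120-1)^2/(2*120) * ln((120-1)/(120 +1))
xi = 0.016574

0.016574


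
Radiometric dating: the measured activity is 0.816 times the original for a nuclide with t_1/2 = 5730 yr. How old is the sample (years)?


lambda = ln(2) / t_half = ln(2) / 5730 = 1.209681e-04 /yr
t = -ln(A/A0) / lambda
t = -ln(0.816) / 1.209681e-04
t = 1680.9 yr

1680.9


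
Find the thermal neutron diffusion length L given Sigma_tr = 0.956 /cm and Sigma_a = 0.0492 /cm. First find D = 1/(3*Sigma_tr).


D = 1 / (3 * Sigma_tr) = 1 / (3 * 0.956) = 0.3486750 cm
L = sqrt(D / Sigma_a)
L = sqrt(0.3486750 / 0.0492)
L = 2.6621 cm

2.6621


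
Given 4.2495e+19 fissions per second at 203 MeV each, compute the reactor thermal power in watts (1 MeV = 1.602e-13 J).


P = fission_rate * E_MeV * 1.602e-13
P = 4.2495e+19 * 203 * 1.602e-13
P = 1.3820e+09 W

1.3820e+09


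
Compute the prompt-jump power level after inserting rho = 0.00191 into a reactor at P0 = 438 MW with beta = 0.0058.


P1/P0 = beta / (beta - rho)
P1/P0 = 0.0058 / (0.0058 - 0.00191) = 1.491003
P1 = 438 * 1.491003 = 653.06 MW

653.06


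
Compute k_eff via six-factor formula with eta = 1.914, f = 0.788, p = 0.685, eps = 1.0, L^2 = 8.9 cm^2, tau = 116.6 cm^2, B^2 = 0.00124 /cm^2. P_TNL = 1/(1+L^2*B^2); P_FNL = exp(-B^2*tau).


k_inf = eta*f*p*eps = 1.914*0.788*0.685*1.0 = 1.033139
P_TNL = 1/(1 + L^2*B^2) = 1/(1 + 8.9*0.00124) = 0.9890845
P_FNL = exp(-B^2*tau) = exp(-0.00124*116.6) = 0.8653822
k_eff = k_inf * P_TNL * P_FNL = 1.033139 * 0.9890845 * 0.8653822
k_eff = 0.88430

0.88430


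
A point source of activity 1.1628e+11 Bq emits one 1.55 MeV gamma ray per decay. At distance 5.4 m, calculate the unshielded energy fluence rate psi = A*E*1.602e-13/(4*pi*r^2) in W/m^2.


psi = A * E * 1.602e-13 / (4*pi*r^2)
psi = 1.1628e+11 * 1.55 * 1.602e-13 / (4*pi*5.4^2)
psi = 7.8796e-05 W/m^2

7.8796e-05


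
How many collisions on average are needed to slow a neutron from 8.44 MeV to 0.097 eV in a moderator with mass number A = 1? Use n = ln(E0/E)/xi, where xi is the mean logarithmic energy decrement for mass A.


xi = 1 + (A-1)^2/(2A)*ln((A-1)/(A+1)) = 1 (for A = 1)
n = ln(E0/E) / xi
n = ln(8.44e6 / 0.097) / 1
n = ln(8.701031e+07) / 1 = 18.282

18.282


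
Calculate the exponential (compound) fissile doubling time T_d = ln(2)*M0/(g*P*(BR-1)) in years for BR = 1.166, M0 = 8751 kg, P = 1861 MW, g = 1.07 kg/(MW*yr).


Breeding gain G = BR - 1 = 1.166 - 1 = 0.166
Fissile production rate = g * P * G = 1.07 * 1861 * 0.166 = 330.55082 kg/yr
T_d = ln(2) * M0 / (g * P * G)
T_d = ln(2) * 8751 / 330.55082 = 18.350 yr

18.350


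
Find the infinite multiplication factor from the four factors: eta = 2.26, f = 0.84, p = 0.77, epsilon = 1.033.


k_inf = eta * f * p * epsilon
k_inf = 2.26 * 0.84 * 0.77 * 1.033
k_inf = 1.5100

1.5100


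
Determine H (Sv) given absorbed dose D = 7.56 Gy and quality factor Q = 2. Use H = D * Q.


H = D * Q
H = 7.56 * 2
H = 15.120 Sv

15.120


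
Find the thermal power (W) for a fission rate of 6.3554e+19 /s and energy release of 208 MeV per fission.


P = fission_rate * E_MeV * 1.602e-13
P = 6.3554e+19 * 208 * 1.602e-13
P = 2.1177e+09 W

2.1177e+09


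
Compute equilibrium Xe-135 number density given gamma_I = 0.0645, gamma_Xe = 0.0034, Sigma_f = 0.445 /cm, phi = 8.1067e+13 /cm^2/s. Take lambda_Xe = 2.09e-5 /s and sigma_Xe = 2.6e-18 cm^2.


Xe_eq = (gamma_I + gamma_Xe) * Sigma_f * phi / (lambda_Xe + sigma_Xe * phi)
Numerator = (0.0645 + 0.0034) * 0.445 * 8.1067e+13 = 2.449480e+12
Denominator = 2.09e-5 + 2.6e-18 * 8.1067e+13 = 2.316742e-04
Xe_eq = 2.449480e+12 / 2.316742e-04 = 1.0573e+16 /cm^3

1.0573e+16


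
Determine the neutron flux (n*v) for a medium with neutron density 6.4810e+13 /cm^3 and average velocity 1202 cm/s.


phi = n * v
phi = 6.4810e+13 * 1202
phi = 7.7902e+16 /cm^2/s

7.7902e+16


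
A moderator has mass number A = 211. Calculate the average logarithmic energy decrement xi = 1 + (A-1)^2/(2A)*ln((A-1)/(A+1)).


xi = 1 + (A-1)^2/(2A) * ln((A-1)/(A+1))
xi = 1 + (211-1)^2/(2*211) * ln((211-1)/(211 +1))
xi = 0.0094488

0.0094488


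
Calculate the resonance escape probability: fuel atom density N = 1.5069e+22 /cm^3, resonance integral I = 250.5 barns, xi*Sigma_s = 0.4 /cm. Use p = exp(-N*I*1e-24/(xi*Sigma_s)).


p = exp(-N * I * 1e-24 / (xi*Sigma_s))
p = exp(-1.5069e+22 * 250.5 * 1e-24 / 0.4)
p = 7.9722e-05

7.9722e-05


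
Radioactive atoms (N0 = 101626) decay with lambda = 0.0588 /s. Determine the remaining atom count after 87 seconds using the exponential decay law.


N = N0 * exp(-lambda * t)
N = 101626 * exp(-0.0588 * 87)
N = 610.00

610.00


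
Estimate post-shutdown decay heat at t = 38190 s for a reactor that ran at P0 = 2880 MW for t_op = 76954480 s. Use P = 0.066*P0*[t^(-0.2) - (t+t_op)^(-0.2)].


P/P0 = 0.066 * [t^(-0.2) - (t + t_op)^(-0.2)]
P/P0 = 0.066 * [38190^(-0.2) - (38190 + 76954480)^(-0.2)]
P/P0 = 0.066 * [0.1212300 - 0.02646733] = 0.006254336
P = 2880 * 0.006254336 = 18.012 MW

18.012


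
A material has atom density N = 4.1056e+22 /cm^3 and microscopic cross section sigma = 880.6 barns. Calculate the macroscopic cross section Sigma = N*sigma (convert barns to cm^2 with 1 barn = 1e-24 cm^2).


Sigma = N * sigma_barns * 1e-24
Sigma = 4.1056e+22 * 880.6 * 1e-24
Sigma = 36.154 /cm

36.154


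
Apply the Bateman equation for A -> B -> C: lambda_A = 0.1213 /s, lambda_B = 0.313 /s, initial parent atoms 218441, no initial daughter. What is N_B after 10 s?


N_B(t) = lambda_A * N_A0 / (lambda_B - lambda_A) * [exp(-lambda_A*t) - exp(-lambda_B*t)]
exp(-0.1213*10) = 0.2973040; exp(-0.313*10) = 0.04371780
N_B = 0.1213 * 218441 / (0.313 - 0.1213) * (0.2973040 - 0.04371780)
N_B = 35051

35051


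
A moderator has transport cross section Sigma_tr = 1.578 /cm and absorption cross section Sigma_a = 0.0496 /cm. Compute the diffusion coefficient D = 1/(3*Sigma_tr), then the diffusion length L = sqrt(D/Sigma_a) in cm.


D = 1 / (3 * Sigma_tr) = 1 / (3 * 1.578) = 0.2112379 cm
L = sqrt(D / Sigma_a)
L = sqrt(0.2112379 / 0.0496)
L = 2.0637 cm

2.0637


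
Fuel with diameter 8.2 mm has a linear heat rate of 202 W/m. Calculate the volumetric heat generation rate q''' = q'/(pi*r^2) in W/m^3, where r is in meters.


r = D / 2 / 1000 = 8.2 / 2 / 1000 = 0.0041 m
q''' = q' / (pi * r^2)
q''' = 202 / (pi * 0.0041^2)
q''' = 3.8250e+06 W/m^3

3.8250e+06


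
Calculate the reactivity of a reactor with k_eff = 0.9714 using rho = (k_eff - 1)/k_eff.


rho = (k_eff - 1) / k_eff
rho = (0.9714 - 1) / 0.9714
rho = -0.029442

-0.029442


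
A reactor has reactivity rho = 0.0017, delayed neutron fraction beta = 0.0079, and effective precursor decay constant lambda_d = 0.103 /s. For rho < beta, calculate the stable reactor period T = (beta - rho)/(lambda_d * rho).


T = (beta - rho) / (lambda_d * rho)
T = (0.0079 - 0.0017) / (0.103 * 0.0017)
T = 35.408 s

35.408


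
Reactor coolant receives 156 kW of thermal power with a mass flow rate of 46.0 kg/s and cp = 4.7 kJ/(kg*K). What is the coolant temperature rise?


dT = Q / (m_dot * cp)
dT = 156 / (46.0 * 4.7)
dT = 0.72155 C

0.72155


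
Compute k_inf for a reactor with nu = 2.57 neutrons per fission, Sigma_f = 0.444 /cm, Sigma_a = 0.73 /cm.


k_inf = nu * Sigma_f / Sigma_a
k_inf = 2.57 * 0.444 / 0.73
k_inf = 1.5631

1.5631


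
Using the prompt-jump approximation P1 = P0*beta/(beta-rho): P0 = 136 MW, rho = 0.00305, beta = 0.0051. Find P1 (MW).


P1/P0 = beta / (beta - rho)
P1/P0 = 0.0051 / (0.0051 - 0.00305) = 2.487805
P1 = 136 * 2.487805 = 338.34 MW

338.34


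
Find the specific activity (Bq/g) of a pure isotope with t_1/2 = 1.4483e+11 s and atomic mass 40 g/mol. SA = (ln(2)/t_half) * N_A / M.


lambda = ln(2) / t_half = ln(2) / 1.4483e+11 = 4.785936e-12 /s
SA = lambda * N_A / M
SA = 4.785936e-12 * 6.022e23 / 40
SA = 7.2052e+10 Bq/g

7.2052e+10
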